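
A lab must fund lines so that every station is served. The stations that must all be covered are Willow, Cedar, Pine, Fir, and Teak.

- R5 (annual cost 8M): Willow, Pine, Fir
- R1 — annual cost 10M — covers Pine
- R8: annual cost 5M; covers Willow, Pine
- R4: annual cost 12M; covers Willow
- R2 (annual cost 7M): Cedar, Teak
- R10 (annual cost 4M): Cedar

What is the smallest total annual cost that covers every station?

The greedy cost-per-new-station heuristic would pick R8, R2, and R5 for 20, but a cheaper cover exists.
Choose R5 and R2: together they cover Willow, Cedar, Pine, Fir, Teak — every station.
Total annual cost: 8 + 7 = 15.
No cover costs less than 15.

15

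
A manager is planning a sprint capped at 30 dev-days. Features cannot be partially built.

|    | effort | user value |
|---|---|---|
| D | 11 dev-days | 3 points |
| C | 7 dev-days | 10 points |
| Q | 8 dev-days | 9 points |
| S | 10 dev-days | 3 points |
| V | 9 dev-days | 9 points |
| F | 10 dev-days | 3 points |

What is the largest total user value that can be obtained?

This is an integer program with binary decision variables.
C + Q + S: effort 7 + 8 + 10 = 25 ≤ 30, user value 10 + 9 + 3 = 22.
C + Q + F: effort 7 + 8 + 10 = 25 ≤ 30, user value 10 + 9 + 3 = 22.
C + Q + V: effort 7 + 8 + 9 = 24 ≤ 30, user value 10 + 9 + 9 = 28.
Best is C, Q, and V with total user value 28.

28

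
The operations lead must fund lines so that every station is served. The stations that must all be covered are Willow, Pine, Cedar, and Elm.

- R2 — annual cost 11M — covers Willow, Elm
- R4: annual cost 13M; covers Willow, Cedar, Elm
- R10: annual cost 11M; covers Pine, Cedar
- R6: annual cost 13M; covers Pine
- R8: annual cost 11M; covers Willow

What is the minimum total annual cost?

The greedy cost-per-new-station heuristic would pick R4 and R10 for 24, but a cheaper cover exists.
Choose R2 and R10: together they cover Willow, Pine, Cedar, Elm — every station.
Total annual cost: 11 + 11 = 22.
No cover costs less than 22.

22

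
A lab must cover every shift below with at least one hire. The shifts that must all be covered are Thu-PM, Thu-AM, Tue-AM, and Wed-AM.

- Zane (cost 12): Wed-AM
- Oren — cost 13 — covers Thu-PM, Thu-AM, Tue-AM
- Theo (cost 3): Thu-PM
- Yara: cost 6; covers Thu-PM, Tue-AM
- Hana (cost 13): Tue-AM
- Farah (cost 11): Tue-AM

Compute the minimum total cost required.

25

Choose Zane and Oren: together they cover Thu-PM, Thu-AM, Tue-AM, Wed-AM — every shift.
Total cost: 12 + 13 = 25.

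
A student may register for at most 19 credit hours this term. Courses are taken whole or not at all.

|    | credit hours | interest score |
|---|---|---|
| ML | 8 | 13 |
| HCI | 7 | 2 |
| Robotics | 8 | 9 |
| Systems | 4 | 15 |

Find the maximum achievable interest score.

30

Allowing fractional choices, the relaxed optimum would be about 35.9, but courses are indivisible.
ML + HCI + Systems: credit hours 8 + 7 + 4 = 19 ≤ 19, interest score 13 + 2 + 15 = 30.
ML + Systems: credit hours 8 + 4 = 12 ≤ 19, interest score 13 + 15 = 28.
Best is ML, HCI, and Systems with total interest score 30.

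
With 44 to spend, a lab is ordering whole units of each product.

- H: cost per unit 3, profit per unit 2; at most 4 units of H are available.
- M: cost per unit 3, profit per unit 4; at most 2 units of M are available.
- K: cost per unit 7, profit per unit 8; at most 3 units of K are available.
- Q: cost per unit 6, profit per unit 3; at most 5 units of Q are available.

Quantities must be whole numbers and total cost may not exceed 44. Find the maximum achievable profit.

41

3×H, 2×M, 3×K, and 1×Q: cost 42 ≤ 44, profit 3·2 + 2·4 + 3·8 + 1·3 = 41.
1×H, 2×M, 3×K, and 2×Q: cost 42 ≤ 44, profit 1·2 + 2·4 + 3·8 + 2·3 = 40.
Best is 41.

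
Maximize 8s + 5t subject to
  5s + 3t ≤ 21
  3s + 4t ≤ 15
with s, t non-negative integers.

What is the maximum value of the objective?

The continuous relaxation peaks at (3.55, 1.09) with value 33.82; rounding to a feasible lattice point costs some objective.
(s,t)=(4,0): 5·4+3·0=20≤21, 3·4+4·0=12≤15, objective 32.
(s,t)=(3,1): 5·3+3·1=18≤21, 3·3+4·1=13≤15, objective 29.
No feasible integer point exceeds 32.

32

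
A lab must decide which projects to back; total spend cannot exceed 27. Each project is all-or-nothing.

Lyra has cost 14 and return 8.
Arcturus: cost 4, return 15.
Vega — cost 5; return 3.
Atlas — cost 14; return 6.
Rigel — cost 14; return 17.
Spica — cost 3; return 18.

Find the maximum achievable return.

53

Arcturus + Vega + Rigel + Spica: cost 4 + 5 + 14 + 3 = 26 ≤ 27, return 15 + 3 + 17 + 18 = 53.
Arcturus + Rigel + Spica: cost 4 + 14 + 3 = 21 ≤ 27, return 15 + 17 + 18 = 50.
Best is Arcturus, Vega, Rigel, and Spica with total return 53.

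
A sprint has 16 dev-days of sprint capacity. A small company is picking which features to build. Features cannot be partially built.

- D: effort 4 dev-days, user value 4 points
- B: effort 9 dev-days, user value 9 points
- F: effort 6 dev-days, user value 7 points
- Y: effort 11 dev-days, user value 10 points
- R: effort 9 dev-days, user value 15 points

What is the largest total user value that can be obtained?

22

This is an integer program with binary decision variables.
Allowing fractional choices, the relaxed optimum would be about 23.0, but features are indivisible.
D + R: effort 4 + 9 = 13 ≤ 16, user value 4 + 15 = 19.
F + R: effort 6 + 9 = 15 ≤ 16, user value 7 + 15 = 22.
B + F: effort 9 + 6 = 15 ≤ 16, user value 9 + 7 = 16.
Best is F and R with total user value 22.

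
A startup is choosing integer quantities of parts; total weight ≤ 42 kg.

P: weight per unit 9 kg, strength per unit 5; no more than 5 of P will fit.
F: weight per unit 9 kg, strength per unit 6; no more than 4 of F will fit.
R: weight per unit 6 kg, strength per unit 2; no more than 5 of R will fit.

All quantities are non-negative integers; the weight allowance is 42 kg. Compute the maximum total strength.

This is a bounded integer knapsack.
4×F and 1×R: weight 42 ≤ 42, strength 4·6 + 1·2 = 26.
1×P, 3×F, and 1×R: weight 42 ≤ 42, strength 1·5 + 3·6 + 1·2 = 25.
Best is 26.

26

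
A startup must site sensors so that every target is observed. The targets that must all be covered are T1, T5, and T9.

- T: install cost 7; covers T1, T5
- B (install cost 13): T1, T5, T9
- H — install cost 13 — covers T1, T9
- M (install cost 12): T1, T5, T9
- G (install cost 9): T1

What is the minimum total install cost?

12

The greedy cost-per-new-target heuristic would pick T and M for 19, but a cheaper cover exists.
M alone covers T1, T5, T9 — every target.
Total install cost: 12.
No cover costs less than 12.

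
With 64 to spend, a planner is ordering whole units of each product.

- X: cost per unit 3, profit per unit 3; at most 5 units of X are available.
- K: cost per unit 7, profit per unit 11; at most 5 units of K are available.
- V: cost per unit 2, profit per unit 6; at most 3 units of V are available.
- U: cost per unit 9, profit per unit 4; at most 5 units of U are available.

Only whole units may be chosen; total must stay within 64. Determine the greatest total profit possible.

5×X, 5×K, and 3×V: cost 56 ≤ 64, profit 5·3 + 5·11 + 3·6 = 88.
4×X, 5×K, 3×V, and 1×U: cost 62 ≤ 64, profit 4·3 + 5·11 + 3·6 + 1·4 = 89.
Best is 89.

89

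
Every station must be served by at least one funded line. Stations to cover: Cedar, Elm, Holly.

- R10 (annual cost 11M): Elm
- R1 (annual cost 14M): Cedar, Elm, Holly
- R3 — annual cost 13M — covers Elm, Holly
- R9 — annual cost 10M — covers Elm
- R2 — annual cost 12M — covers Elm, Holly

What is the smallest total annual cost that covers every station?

14

R1 alone covers Cedar, Elm, Holly — every station.
Total annual cost: 14.
No cover costs less than 14.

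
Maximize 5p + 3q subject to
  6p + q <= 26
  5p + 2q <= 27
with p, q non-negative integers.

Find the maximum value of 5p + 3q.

(p,q)=(0,13) is feasible, giving 39.
(p,q)=(0,12) is feasible, giving 36.
Maximum is 39 at (p,q)=(0,13).

39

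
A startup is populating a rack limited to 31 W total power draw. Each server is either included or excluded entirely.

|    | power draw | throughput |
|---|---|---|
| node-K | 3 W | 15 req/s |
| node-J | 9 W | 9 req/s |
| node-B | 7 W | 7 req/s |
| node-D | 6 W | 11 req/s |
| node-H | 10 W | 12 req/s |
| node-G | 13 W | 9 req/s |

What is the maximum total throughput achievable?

node-K + node-J + node-D + node-H: power draw 3 + 9 + 6 + 10 = 28 ≤ 31, throughput 15 + 9 + 11 + 12 = 47.
node-K + node-B + node-D + node-H: power draw 3 + 7 + 6 + 10 = 26 ≤ 31, throughput 15 + 7 + 11 + 12 = 45.
Best is node-K, node-J, node-D, and node-H with total throughput 47.

47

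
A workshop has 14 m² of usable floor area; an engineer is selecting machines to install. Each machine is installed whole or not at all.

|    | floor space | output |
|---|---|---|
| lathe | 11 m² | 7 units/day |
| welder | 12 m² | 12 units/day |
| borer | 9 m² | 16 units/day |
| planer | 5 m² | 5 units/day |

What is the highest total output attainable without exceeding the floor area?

Take borer and planer: floor space 9 + 5 = 14 ≤ 14, output 16 + 5 = 21.
No other feasible combination does better.

21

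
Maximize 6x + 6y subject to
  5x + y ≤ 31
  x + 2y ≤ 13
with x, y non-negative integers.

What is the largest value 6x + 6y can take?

The continuous relaxation peaks at (5.44, 3.78) with value 55.33; rounding to a feasible lattice point costs some objective.
(x,y)=(5,4): 5·5+1·4=29≤31, 1·5+2·4=13≤13, objective 54.
(x,y)=(4,4): 5·4+1·4=24≤31, 1·4+2·4=12≤13, objective 48.
(x,y)=(5,3): 5·5+1·3=28≤31, 1·5+2·3=11≤13, objective 48.
No feasible integer point exceeds 54.

54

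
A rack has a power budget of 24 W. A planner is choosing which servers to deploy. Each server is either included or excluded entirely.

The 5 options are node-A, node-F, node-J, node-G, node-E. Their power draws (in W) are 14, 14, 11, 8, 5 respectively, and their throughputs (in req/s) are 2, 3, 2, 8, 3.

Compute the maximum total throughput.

13

node-J + node-G + node-E: power draw 11 + 8 + 5 = 24 ≤ 24, throughput 2 + 8 + 3 = 13.
node-G + node-E: power draw 8 + 5 = 13 ≤ 24, throughput 8 + 3 = 11.
Best is node-J, node-G, and node-E with total throughput 13.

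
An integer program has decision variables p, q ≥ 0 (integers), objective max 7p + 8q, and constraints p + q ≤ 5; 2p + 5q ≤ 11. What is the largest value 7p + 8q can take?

35

The continuous relaxation peaks at (4.67, 0.333) with value 35.33; rounding to a feasible lattice point costs some objective.
(p,q)=(5,0): 1·5+1·0=5≤5, 2·5+5·0=10≤11, objective 35.
(p,q)=(3,1): 1·3+1·1=4≤5, 2·3+5·1=11≤11, objective 29.
The best lattice point is (5,0), giving 35.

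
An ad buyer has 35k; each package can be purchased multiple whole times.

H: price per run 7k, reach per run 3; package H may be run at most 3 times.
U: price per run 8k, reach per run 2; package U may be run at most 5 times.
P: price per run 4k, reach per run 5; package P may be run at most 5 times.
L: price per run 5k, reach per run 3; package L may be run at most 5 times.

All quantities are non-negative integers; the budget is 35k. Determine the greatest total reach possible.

P has the best ratio (5/4); taking only P gives at most 5×5 = 25 (stopped by the supply cap of 5).
Mixing does better — 5×P and 3×L: price 35 ≤ 35, reach 5·5 + 3·3 = 34.

34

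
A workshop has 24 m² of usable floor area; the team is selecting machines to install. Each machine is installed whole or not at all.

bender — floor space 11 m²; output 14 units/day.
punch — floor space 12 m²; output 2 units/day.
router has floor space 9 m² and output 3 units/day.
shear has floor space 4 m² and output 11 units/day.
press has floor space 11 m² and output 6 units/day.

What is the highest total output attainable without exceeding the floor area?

Allowing fractional choices, the relaxed optimum would be about 29.9, but machines are indivisible.
bender + router + shear: floor space 11 + 9 + 4 = 24 ≤ 24, output 14 + 3 + 11 = 28.
bender + shear: floor space 11 + 4 = 15 ≤ 24, output 14 + 11 = 25.
Best is bender, router, and shear with total output 28.

28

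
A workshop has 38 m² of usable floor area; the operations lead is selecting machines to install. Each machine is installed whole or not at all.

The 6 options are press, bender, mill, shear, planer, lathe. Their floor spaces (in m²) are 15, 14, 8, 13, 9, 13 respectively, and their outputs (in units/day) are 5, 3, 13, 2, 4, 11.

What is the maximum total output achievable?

Allowing fractional choices, the relaxed optimum would be about 30.7, but machines are indivisible.
mill + planer + lathe: floor space 8 + 9 + 13 = 30 ≤ 38, output 13 + 4 + 11 = 28.
press + mill + lathe: floor space 15 + 8 + 13 = 36 ≤ 38, output 5 + 13 + 11 = 29.
Best is press, mill, and lathe with total output 29.

29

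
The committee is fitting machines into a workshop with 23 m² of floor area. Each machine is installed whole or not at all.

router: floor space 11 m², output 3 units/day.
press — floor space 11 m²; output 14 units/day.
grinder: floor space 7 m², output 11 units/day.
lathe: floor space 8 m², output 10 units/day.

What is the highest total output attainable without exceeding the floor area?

grinder + lathe: floor space 7 + 8 = 15 ≤ 23, output 11 + 10 = 21.
press + lathe: floor space 11 + 8 = 19 ≤ 23, output 14 + 10 = 24.
press + grinder: floor space 11 + 7 = 18 ≤ 23, output 14 + 11 = 25.
Best is press and grinder with total output 25.

25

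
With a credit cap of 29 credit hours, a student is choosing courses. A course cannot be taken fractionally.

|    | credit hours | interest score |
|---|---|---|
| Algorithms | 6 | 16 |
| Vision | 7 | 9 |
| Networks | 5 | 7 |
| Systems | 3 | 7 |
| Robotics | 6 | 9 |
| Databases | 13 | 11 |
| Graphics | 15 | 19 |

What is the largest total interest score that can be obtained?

49

Allowing fractional choices, the relaxed optimum would be about 50.5, but courses are indivisible.
Algorithms + Networks + Systems + Graphics: credit hours 6 + 5 + 3 + 15 = 29 ≤ 29, interest score 16 + 7 + 7 + 19 = 49.
Algorithms + Robotics + Graphics: credit hours 6 + 6 + 15 = 27 ≤ 29, interest score 16 + 9 + 19 = 44.
Algorithms + Vision + Networks + Systems + Robotics: credit hours 6 + 7 + 5 + 3 + 6 = 27 ≤ 29, interest score 16 + 9 + 7 + 7 + 9 = 48.
Best is Algorithms, Networks, Systems, and Graphics with total interest score 49.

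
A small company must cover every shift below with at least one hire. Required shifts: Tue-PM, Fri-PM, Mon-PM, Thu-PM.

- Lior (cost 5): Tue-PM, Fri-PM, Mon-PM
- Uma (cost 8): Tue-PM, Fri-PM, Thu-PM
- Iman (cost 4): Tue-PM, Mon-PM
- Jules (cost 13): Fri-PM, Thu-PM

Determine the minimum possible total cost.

The greedy cost-per-new-shift heuristic would pick Lior and Uma for 13, but a cheaper cover exists.
Choose Uma and Iman: together they cover Tue-PM, Fri-PM, Mon-PM, Thu-PM — every shift.
Total cost: 8 + 4 = 12.
No cover costs less than 12.

12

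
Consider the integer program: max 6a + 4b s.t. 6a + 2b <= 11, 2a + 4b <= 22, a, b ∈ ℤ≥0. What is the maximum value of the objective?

(a,b)=(0,5): 6·0+2·5=10≤11, 2·0+4·5=20≤22, objective 20.
(a,b)=(0,4): 6·0+2·4=8≤11, 2·0+4·4=16≤22, objective 16.
Maximum is 20 at (a,b)=(0,5).

20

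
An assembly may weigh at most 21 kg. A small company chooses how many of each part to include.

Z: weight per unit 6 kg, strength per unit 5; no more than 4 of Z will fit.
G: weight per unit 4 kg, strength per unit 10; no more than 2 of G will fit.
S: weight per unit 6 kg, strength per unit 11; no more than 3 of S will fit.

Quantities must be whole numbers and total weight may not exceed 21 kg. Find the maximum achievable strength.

42

2×G and 2×S: weight 20 ≤ 21, strength 2·10 + 2·11 = 42.
1×Z, 2×G, and 1×S: weight 20 ≤ 21, strength 1·5 + 2·10 + 1·11 = 36.
Best is 42.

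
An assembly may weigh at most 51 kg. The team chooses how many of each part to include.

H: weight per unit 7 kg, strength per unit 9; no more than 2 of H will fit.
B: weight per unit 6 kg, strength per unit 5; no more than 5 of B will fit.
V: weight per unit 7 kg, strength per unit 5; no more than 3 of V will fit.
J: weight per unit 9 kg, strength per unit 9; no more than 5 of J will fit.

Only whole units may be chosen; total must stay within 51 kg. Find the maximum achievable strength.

54

Take 2×H and 4×J: weight 50 ≤ 51, strength 2·9 + 4·9 = 54.
H has the best ratio (9/7) and is taken to its limit of 2; remaining capacity is filled optimally with the others.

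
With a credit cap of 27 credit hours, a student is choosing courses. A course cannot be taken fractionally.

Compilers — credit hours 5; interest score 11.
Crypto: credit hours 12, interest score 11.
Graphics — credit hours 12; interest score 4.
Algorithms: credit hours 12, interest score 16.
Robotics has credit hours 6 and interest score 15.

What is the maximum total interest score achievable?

Allowing fractional choices, the relaxed optimum would be about 45.7, but courses are indivisible.
Compilers + Algorithms + Robotics: credit hours 5 + 12 + 6 = 23 ≤ 27, interest score 11 + 16 + 15 = 42.
Compilers + Crypto + Robotics: credit hours 5 + 12 + 6 = 23 ≤ 27, interest score 11 + 11 + 15 = 37.
Algorithms + Robotics: credit hours 12 + 6 = 18 ≤ 27, interest score 16 + 15 = 31.
Best is Compilers, Algorithms, and Robotics with total interest score 42.

42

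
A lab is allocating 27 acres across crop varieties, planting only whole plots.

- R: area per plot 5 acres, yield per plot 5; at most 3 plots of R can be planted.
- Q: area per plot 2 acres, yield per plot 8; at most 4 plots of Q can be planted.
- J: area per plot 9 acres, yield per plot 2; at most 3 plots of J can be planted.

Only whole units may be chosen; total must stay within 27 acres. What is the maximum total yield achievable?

Take 3×R and 4×Q: area 23 ≤ 27, yield 3·5 + 4·8 = 47.
Q has the best ratio (8/2) and is taken to its limit of 4; remaining capacity is filled optimally with the others.

47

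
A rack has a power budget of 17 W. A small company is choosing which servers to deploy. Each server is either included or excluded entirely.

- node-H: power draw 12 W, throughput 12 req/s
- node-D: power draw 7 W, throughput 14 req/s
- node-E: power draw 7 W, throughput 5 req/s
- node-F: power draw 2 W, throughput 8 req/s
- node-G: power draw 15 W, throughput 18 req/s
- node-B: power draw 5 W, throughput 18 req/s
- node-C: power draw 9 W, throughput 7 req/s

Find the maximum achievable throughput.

This is an integer program with binary decision variables.
Allowing fractional choices, the relaxed optimum would be about 43.6, but servers are indivisible.
node-D + node-F + node-B: power draw 7 + 2 + 5 = 14 ≤ 17, throughput 14 + 8 + 18 = 40.
node-D + node-B: power draw 7 + 5 = 12 ≤ 17, throughput 14 + 18 = 32.
node-F + node-B + node-C: power draw 2 + 5 + 9 = 16 ≤ 17, throughput 8 + 18 + 7 = 33.
Best is node-D, node-F, and node-B with total throughput 40.

40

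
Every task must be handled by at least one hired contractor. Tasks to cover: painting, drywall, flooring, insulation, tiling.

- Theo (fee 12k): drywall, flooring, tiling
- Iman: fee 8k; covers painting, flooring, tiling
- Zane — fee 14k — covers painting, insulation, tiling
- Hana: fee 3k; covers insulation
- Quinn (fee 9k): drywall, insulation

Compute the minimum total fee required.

17

This is a weighted set-cover instance.
Choose Iman and Quinn: together they cover painting, drywall, flooring, insulation, tiling — every task.
Total fee: 8 + 9 = 17.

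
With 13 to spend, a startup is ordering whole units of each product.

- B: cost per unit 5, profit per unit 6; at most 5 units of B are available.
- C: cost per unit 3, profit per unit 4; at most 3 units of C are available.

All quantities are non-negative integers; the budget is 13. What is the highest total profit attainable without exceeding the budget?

16

This is a bounded integer knapsack.
C has the best ratio (4/3); taking only C gives at most 3×4 = 12 (stopped by the supply cap of 3).
Mixing does better — 2×B and 1×C: cost 13 ≤ 13, profit 2·6 + 1·4 = 16.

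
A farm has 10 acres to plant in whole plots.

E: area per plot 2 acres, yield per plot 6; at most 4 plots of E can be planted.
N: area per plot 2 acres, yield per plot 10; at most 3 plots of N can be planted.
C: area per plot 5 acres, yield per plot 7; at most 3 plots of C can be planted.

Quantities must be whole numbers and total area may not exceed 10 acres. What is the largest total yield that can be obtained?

N has the best ratio (10/2); taking only N gives at most 3×10 = 30 (stopped by the supply cap of 3).
Mixing does better — 2×E and 3×N: area 10 ≤ 10, yield 2·6 + 3·10 = 42.

42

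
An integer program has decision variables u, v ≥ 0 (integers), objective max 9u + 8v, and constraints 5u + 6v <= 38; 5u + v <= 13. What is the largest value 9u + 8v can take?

(u,v)=(1,5) is feasible, giving 49.
(u,v)=(0,6) is feasible, giving 48.
(u,v)=(1,4) is feasible, giving 41.
(u,v)=(0,5) is feasible, giving 40.
The best lattice point is (1,5), giving 49.

49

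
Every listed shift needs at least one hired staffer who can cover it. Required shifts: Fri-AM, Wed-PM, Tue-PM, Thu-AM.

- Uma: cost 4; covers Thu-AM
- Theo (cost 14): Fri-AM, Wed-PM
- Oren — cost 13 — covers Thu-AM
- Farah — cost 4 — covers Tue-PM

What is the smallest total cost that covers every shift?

22

This is an integer covering problem.
Choose Uma, Theo, and Farah: together they cover Fri-AM, Wed-PM, Tue-PM, Thu-AM — every shift.
Total cost: 4 + 14 + 4 = 22.
No cover costs less than 22.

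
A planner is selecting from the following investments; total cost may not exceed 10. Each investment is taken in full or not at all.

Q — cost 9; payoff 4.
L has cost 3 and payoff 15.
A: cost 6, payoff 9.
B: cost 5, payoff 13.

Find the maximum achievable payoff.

L + A: cost 3 + 6 = 9 ≤ 10, payoff 15 + 9 = 24.
L: cost 3 ≤ 10, payoff 15.
L + B: cost 3 + 5 = 8 ≤ 10, payoff 15 + 13 = 28.
Best is L and B with total payoff 28.

28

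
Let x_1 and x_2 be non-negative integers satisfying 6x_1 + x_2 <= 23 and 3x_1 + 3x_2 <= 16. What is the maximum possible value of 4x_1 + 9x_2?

(x_1,x_2)=(0,5): 6·0+1·5=5≤23, 3·0+3·5=15≤16, objective 45.
(x_1,x_2)=(1,4): 6·1+1·4=10≤23, 3·1+3·4=15≤16, objective 40.
No feasible integer point exceeds 45.

45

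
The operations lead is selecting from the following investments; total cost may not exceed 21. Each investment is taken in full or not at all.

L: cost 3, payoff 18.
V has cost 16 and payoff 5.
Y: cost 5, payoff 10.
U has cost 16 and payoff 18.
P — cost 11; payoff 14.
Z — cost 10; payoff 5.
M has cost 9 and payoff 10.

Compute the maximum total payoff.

Allowing fractional choices, the relaxed optimum would be about 44.2, but investments are indivisible.
L + Y + M: cost 3 + 5 + 9 = 17 ≤ 21, payoff 18 + 10 + 10 = 38.
L + Y + P: cost 3 + 5 + 11 = 19 ≤ 21, payoff 18 + 10 + 14 = 42.
Best is L, Y, and P with total payoff 42.

42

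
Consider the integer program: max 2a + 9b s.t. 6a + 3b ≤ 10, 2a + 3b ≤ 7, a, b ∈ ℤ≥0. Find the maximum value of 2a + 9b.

18

Relaxing integrality, the LP optimum is 21.00 at (a,b) = (0, 2.33), which is not an integer point.
(a,b)=(0,2): 6·0+3·2=6≤10, 2·0+3·2=6≤7, objective 18.
(a,b)=(1,1): 6·1+3·1=9≤10, 2·1+3·1=5≤7, objective 11.
(a,b)=(0,1): 6·0+3·1=3≤10, 2·0+3·1=3≤7, objective 9.
No feasible integer point exceeds 18.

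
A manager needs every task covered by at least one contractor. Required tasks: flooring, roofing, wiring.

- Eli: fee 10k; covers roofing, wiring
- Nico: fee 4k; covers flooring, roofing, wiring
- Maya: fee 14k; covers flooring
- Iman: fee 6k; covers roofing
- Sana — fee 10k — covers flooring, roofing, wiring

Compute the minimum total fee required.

4

Nico alone covers flooring, roofing, wiring — every task.
Total fee: 4.
No cover costs less than 4.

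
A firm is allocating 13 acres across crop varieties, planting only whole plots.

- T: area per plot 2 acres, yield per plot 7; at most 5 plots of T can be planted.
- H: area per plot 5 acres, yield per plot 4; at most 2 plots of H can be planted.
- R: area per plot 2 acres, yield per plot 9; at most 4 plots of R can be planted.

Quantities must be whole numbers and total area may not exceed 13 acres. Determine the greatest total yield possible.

R has the best ratio (9/2); taking only R gives at most 4×9 = 36 (stopped by the supply cap of 4).
Mixing does better — 2×T and 4×R: area 12 ≤ 13, yield 2·7 + 4·9 = 50.

50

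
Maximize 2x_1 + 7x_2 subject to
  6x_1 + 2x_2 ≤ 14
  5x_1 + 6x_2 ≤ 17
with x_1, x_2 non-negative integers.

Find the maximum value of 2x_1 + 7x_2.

Relaxing integrality, the LP optimum is 19.83 at (x_1,x_2) = (0, 2.83), which is not an integer point.
(x_1,x_2)=(1,2) is feasible, giving 16.
(x_1,x_2)=(0,2) is feasible, giving 14.
(x_1,x_2)=(2,1) is feasible, giving 11.
Maximum is 16 at (x_1,x_2)=(1,2).

16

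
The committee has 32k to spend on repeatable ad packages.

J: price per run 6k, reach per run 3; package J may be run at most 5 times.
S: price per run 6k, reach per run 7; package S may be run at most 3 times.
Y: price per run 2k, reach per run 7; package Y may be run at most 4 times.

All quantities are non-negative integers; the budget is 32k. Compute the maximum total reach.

Y has the best ratio (7/2); taking only Y gives at most 4×7 = 28 (stopped by the supply cap of 4).
Mixing does better — 1×J, 3×S, and 4×Y: price 32 ≤ 32, reach 1·3 + 3·7 + 4·7 = 52.

52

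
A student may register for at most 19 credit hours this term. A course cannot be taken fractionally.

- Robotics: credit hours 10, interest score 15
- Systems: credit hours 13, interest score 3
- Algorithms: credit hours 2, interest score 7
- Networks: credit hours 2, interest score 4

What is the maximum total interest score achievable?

26

Take Robotics, Algorithms, and Networks: credit hours 10 + 2 + 2 = 14 ≤ 19, interest score 15 + 7 + 4 = 26.
No other feasible combination does better.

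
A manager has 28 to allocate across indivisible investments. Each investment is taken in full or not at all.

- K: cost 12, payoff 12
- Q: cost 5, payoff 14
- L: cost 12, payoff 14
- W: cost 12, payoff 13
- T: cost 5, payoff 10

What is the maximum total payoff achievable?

Allowing fractional choices, the relaxed optimum would be about 44.5, but investments are indivisible.
Q + L + T: cost 5 + 12 + 5 = 22 ≤ 28, payoff 14 + 14 + 10 = 38.
Q + W + T: cost 5 + 12 + 5 = 22 ≤ 28, payoff 14 + 13 + 10 = 37.
K + Q + T: cost 12 + 5 + 5 = 22 ≤ 28, payoff 12 + 14 + 10 = 36.
Best is Q, L, and T with total payoff 38.

38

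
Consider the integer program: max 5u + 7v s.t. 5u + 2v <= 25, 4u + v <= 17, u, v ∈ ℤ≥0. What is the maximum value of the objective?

84

(u,v)=(0,12): 5·0+2·12=24≤25, 4·0+1·12=12≤17, objective 84.
(u,v)=(0,11): 5·0+2·11=22≤25, 4·0+1·11=11≤17, objective 77.
The best lattice point is (0,12), giving 84.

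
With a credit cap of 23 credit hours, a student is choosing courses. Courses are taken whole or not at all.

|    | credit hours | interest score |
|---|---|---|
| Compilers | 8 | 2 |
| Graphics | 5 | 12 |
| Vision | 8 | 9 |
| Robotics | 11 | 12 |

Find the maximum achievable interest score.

24

Allowing fractional choices, the relaxed optimum would be about 31.9, but courses are indivisible.
Compilers + Graphics + Vision: credit hours 8 + 5 + 8 = 21 ≤ 23, interest score 2 + 12 + 9 = 23.
Graphics + Robotics: credit hours 5 + 11 = 16 ≤ 23, interest score 12 + 12 = 24.
Best is Graphics and Robotics with total interest score 24.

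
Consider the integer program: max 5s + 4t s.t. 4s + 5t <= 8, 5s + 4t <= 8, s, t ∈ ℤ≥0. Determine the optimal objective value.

(s,t)=(1,0): 4·1+5·0=4≤8, 5·1+4·0=5≤8, objective 5.
(s,t)=(0,1): 4·0+5·1=5≤8, 5·0+4·1=4≤8, objective 4.
The best lattice point is (1,0), giving 5.

5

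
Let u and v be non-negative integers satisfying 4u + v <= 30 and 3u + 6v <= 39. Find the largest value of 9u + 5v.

73

(u,v)=(7,2) is feasible, giving 73.
(u,v)=(6,3) is feasible, giving 69.
(u,v)=(7,1) is feasible, giving 68.
The best lattice point is (7,2), giving 73.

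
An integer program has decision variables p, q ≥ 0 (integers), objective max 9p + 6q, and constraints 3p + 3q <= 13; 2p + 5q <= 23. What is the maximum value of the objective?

(p,q)=(4,0) is feasible, giving 36.
(p,q)=(3,1) is feasible, giving 33.
(p,q)=(3,0) is feasible, giving 27.
No feasible integer point exceeds 36.

36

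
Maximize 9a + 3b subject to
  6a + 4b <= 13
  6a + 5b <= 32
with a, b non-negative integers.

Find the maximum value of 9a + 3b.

Relaxing integrality, the LP optimum is 19.50 at (a,b) = (2.17, 0), which is not an integer point.
(a,b)=(2,0): 6·2+4·0=12≤13, 6·2+5·0=12≤32, objective 18.
(a,b)=(1,1): 6·1+4·1=10≤13, 6·1+5·1=11≤32, objective 12.
Maximum is 18 at (a,b)=(2,0).

18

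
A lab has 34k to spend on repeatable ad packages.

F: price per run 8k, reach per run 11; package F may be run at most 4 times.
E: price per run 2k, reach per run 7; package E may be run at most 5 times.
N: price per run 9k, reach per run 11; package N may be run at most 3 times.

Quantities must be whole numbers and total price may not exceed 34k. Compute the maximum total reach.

3×F and 5×E: price 34 ≤ 34, reach 3·11 + 5·7 = 68.
1×F, 4×E, and 2×N: price 34 ≤ 34, reach 1·11 + 4·7 + 2·11 = 61.
Best is 68.

68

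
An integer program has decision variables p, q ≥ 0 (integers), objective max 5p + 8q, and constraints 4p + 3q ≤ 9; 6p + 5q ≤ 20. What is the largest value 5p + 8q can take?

(p,q)=(0,3): 4·0+3·3=9≤9, 6·0+5·3=15≤20, objective 24.
(p,q)=(0,2): 4·0+3·2=6≤9, 6·0+5·2=10≤20, objective 16.
The best lattice point is (0,3), giving 24.

24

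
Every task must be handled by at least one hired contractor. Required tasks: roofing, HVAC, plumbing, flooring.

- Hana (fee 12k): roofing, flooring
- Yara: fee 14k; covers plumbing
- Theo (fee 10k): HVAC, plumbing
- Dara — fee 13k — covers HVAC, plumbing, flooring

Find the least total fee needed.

The greedy cost-per-new-task heuristic would pick Dara and Hana for 25, but a cheaper cover exists.
Choose Hana and Theo: together they cover roofing, HVAC, plumbing, flooring — every task.
Total fee: 12 + 10 = 22.
No cover costs less than 22.

22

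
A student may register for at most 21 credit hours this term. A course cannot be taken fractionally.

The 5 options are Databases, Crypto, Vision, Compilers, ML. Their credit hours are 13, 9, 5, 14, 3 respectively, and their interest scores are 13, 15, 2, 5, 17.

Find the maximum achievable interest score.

This is an integer program with binary decision variables.
Crypto + ML: credit hours 9 + 3 = 12 ≤ 21, interest score 15 + 17 = 32.
Crypto + Vision + ML: credit hours 9 + 5 + 3 = 17 ≤ 21, interest score 15 + 2 + 17 = 34.
Best is Crypto, Vision, and ML with total interest score 34.

34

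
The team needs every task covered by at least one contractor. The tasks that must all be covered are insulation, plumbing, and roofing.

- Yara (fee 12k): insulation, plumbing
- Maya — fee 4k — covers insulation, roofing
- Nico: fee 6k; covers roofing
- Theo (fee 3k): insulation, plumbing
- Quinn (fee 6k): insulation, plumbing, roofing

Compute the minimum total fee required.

6

The greedy cost-per-new-task heuristic would pick Theo and Maya for 7, but a cheaper cover exists.
Quinn alone covers insulation, plumbing, roofing — every task.
Total fee: 6.
No cover costs less than 6.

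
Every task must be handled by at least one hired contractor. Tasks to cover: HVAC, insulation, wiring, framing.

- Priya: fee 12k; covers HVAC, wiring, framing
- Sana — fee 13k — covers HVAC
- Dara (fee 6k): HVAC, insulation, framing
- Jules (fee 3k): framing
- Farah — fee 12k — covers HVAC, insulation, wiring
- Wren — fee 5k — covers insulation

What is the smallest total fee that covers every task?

The greedy cost-per-new-task heuristic would pick Dara and Priya for 18, but a cheaper cover exists.
Choose Jules and Farah: together they cover HVAC, insulation, wiring, framing — every task.
Total fee: 3 + 12 = 15.
No cover costs less than 15.

15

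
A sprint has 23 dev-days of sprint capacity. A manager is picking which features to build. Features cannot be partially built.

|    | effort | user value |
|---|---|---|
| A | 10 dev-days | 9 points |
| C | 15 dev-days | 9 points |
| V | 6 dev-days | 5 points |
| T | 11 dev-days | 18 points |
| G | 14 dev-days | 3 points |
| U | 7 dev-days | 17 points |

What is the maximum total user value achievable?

35

This is an integer program with binary decision variables.
Allowing fractional choices, the relaxed optimum would be about 39.5, but features are indivisible.
A + T: effort 10 + 11 = 21 ≤ 23, user value 9 + 18 = 27.
T + U: effort 11 + 7 = 18 ≤ 23, user value 18 + 17 = 35.
A + V + U: effort 10 + 6 + 7 = 23 ≤ 23, user value 9 + 5 + 17 = 31.
Best is T and U with total user value 35.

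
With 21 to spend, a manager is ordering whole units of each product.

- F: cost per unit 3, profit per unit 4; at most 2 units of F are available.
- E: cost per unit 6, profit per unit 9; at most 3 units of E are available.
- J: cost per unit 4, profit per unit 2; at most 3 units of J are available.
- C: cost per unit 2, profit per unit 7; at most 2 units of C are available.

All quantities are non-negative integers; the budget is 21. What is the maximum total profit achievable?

36

This is a bounded integer knapsack.
C has the best ratio (7/2); taking only C gives at most 2×7 = 14 (stopped by the supply cap of 2).
Mixing does better — 1×F, 2×E, and 2×C: cost 19 ≤ 21, profit 1·4 + 2·9 + 2·7 = 36.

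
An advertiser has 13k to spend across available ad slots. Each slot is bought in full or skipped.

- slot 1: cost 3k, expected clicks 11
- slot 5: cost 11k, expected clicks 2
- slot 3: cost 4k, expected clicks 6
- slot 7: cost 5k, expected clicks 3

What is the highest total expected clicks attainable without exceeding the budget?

20

Take slot 1, slot 3, and slot 7: cost 3 + 4 + 5 = 12 ≤ 13, expected clicks 11 + 6 + 3 = 20.
No other feasible combination does better.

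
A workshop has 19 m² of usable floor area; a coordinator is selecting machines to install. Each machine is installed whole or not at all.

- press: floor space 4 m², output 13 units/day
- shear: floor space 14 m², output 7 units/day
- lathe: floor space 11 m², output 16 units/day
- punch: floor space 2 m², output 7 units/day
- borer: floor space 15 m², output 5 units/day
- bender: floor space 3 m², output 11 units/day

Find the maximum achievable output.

Allowing fractional choices, the relaxed optimum would be about 45.5, but machines are indivisible.
press + lathe + punch: floor space 4 + 11 + 2 = 17 ≤ 19, output 13 + 16 + 7 = 36.
lathe + punch + bender: floor space 11 + 2 + 3 = 16 ≤ 19, output 16 + 7 + 11 = 34.
press + lathe + bender: floor space 4 + 11 + 3 = 18 ≤ 19, output 13 + 16 + 11 = 40.
Best is press, lathe, and bender with total output 40.

40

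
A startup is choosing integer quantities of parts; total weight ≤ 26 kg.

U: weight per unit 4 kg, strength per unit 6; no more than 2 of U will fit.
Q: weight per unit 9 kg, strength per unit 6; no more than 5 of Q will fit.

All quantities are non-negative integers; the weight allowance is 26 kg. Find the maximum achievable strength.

This is a bounded integer knapsack.
Take 2×U and 2×Q: weight 26 ≤ 26, strength 2·6 + 2·6 = 24.
U has the best ratio (6/4) and is taken to its limit of 2; remaining capacity is filled optimally with the others.

24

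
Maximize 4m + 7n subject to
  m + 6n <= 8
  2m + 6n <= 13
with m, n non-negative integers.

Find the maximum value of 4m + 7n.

The continuous relaxation peaks at (6.5, 0) with value 26.00; rounding to a feasible lattice point costs some objective.
(m,n)=(6,0): 1·6+6·0=6≤8, 2·6+6·0=12≤13, objective 24.
(m,n)=(5,0): 1·5+6·0=5≤8, 2·5+6·0=10≤13, objective 20.
Maximum is 24 at (m,n)=(6,0).

24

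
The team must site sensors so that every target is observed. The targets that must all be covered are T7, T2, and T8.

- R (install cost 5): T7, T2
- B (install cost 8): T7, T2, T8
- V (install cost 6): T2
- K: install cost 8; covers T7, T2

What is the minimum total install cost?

8

The greedy cost-per-new-target heuristic would pick R and B for 13, but a cheaper cover exists.
B alone covers T7, T2, T8 — every target.
Total install cost: 8.
No cover costs less than 8.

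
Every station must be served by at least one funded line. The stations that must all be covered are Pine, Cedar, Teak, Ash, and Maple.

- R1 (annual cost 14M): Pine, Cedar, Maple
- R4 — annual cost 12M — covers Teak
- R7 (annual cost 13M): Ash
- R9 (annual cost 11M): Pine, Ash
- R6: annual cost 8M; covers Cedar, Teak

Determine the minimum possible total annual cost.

This is an integer covering problem.
Choose R1, R9, and R6: together they cover Pine, Cedar, Teak, Ash, Maple — every station.
Total annual cost: 14 + 11 + 8 = 33.

33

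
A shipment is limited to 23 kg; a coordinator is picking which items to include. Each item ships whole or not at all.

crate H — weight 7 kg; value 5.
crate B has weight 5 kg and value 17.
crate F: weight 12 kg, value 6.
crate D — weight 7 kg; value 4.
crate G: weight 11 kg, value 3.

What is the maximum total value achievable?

26

Treat it as a binary knapsack problem.
Take crate H, crate B, and crate D: weight 7 + 5 + 7 = 19 ≤ 23, value 5 + 17 + 4 = 26.
No other feasible combination does better.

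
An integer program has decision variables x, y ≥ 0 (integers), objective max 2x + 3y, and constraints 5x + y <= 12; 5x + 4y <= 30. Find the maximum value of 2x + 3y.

(x,y)=(0,7): 5·0+1·7=7≤12, 5·0+4·7=28≤30, objective 21.
(x,y)=(1,6): 5·1+1·6=11≤12, 5·1+4·6=29≤30, objective 20.
(x,y)=(0,6): 5·0+1·6=6≤12, 5·0+4·6=24≤30, objective 18.
Maximum is 21 at (x,y)=(0,7).

21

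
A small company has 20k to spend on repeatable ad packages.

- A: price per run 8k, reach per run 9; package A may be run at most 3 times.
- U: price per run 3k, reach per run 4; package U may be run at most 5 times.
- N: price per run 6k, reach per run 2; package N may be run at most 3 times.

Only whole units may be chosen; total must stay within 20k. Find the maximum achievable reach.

U has the best ratio (4/3); taking only U gives at most 5×4 = 20 (stopped by the supply cap of 5).
Mixing does better — 1×A and 4×U: price 20 ≤ 20, reach 1·9 + 4·4 = 25.

25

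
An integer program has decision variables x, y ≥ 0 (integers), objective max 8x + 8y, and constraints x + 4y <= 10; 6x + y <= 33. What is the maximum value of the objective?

48

The continuous relaxation peaks at (5.3, 1.17) with value 51.83; rounding to a feasible lattice point costs some objective.
(x,y)=(5,1): 1·5+4·1=9≤10, 6·5+1·1=31≤33, objective 48.
(x,y)=(5,0): 1·5+4·0=5≤10, 6·5+1·0=30≤33, objective 40.
(x,y)=(4,1): 1·4+4·1=8≤10, 6·4+1·1=25≤33, objective 40.
(x,y)=(4,0): 1·4+4·0=4≤10, 6·4+1·0=24≤33, objective 32.
No feasible integer point exceeds 48.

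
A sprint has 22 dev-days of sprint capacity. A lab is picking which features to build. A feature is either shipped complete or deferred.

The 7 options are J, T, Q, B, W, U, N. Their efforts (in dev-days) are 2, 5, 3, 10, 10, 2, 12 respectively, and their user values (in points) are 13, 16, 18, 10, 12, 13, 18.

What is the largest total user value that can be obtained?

Take J, T, Q, W, and U: effort 2 + 5 + 3 + 10 + 2 = 22 ≤ 22, user value 13 + 16 + 18 + 12 + 13 = 72.
No other feasible combination does better.

72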